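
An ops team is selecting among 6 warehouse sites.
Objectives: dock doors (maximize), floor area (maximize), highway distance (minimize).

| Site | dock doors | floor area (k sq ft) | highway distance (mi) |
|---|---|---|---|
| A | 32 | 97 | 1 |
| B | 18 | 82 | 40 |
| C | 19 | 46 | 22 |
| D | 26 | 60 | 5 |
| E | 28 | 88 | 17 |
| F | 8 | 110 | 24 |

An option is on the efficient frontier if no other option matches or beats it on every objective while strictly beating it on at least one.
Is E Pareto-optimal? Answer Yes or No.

A vs E: dock doors 32≥28, floor area 97≥88, highway distance 1≤17 — A is at least as good on every objective and strictly better on at least one, so A dominates E.

No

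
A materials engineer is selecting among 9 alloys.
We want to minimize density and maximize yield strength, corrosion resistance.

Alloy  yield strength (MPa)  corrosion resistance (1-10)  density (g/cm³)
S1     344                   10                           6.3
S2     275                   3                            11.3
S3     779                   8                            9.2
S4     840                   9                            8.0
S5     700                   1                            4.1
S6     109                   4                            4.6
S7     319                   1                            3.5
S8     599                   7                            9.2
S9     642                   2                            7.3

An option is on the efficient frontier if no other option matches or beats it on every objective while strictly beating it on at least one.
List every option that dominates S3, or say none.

S4: yield strength 840≥779, corrosion resistance 9≥8, density 8.0≤9.2 — dominates S3.
Others (S1, S2, S5, S6, S7, S8, S9) are each worse than S3 on at least one objective.

S4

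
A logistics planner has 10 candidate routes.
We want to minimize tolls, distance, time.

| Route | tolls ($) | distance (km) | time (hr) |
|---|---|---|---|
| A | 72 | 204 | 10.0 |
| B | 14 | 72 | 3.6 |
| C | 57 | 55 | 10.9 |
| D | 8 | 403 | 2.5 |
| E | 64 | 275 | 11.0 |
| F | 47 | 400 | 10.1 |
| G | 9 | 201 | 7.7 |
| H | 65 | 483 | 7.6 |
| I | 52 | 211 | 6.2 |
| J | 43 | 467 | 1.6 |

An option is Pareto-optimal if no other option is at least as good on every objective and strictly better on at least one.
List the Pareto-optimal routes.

B, C, D, G, J

A: dominated by B (tolls 14≤72, distance 72≤204, time 3.6≤10.0).
B: not dominated.
C: not dominated (best distance).
D: not dominated (best tolls).
E: dominated by B (tolls 14≤64, distance 72≤275, time 3.6≤11.0).
F: dominated by B (tolls 14≤47, distance 72≤400, time 3.6≤10.1).
G: not dominated.
H: dominated by B (tolls 14≤65, distance 72≤483, time 3.6≤7.6).
I: dominated by B (tolls 14≤52, distance 72≤211, time 3.6≤6.2).
J: not dominated (best time).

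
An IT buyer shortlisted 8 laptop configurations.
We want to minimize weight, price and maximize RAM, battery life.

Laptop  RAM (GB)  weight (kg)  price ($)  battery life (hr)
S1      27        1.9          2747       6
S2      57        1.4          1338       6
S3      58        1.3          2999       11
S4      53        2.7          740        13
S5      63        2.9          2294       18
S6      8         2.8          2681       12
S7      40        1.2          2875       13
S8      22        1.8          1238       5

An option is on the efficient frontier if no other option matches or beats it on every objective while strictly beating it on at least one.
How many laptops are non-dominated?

6

S1: dominated by S2 (RAM 57≥27, weight 1.4≤1.9, price 1338≤2747, battery life 6≥6).
S2: not dominated.
S3: not dominated.
S4: not dominated (best price).
S5: not dominated (best RAM).
S6: dominated by S4 (RAM 53≥8, weight 2.7≤2.8, price 740≤2681, battery life 13≥12).
S7: not dominated (best weight).
S8: not dominated.
Pareto-optimal: S2, S3, S4, S5, S7, S8 → 6.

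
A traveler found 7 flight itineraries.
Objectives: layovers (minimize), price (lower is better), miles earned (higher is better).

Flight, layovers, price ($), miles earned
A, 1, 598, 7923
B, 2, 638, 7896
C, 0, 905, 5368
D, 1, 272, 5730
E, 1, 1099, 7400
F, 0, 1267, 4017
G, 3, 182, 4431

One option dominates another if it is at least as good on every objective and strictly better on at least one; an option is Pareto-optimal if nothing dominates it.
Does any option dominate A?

B: worse on layovers (2 vs 1).
C: worse on price (905 vs 598).
D: worse on miles earned (5730 vs 7923).
E: worse on price (1099 vs 598).
F: worse on price (1267 vs 598).
G: worse on layovers (3 vs 1).
No option is at least as good as A on every objective and strictly better on one.

No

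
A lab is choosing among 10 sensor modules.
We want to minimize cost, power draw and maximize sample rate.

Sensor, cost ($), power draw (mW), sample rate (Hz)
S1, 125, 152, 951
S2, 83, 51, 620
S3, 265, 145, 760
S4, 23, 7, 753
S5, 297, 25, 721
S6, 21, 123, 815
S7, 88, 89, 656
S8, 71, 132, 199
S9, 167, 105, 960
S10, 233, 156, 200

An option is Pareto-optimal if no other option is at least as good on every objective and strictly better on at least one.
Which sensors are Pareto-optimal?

S1, S4, S6, S9

S1: not dominated.
S2: dominated by S4 (cost 23≤83, power draw 7≤51, sample rate 753≥620).
S3: dominated by S6 (cost 21≤265, power draw 123≤145, sample rate 815≥760).
S4: not dominated (best power draw).
S5: dominated by S4 (cost 23≤297, power draw 7≤25, sample rate 753≥721).
S6: not dominated (best cost).
S7: dominated by S4 (cost 23≤88, power draw 7≤89, sample rate 753≥656).
S8: dominated by S4 (cost 23≤71, power draw 7≤132, sample rate 753≥199).
S9: not dominated (best sample rate).
S10: dominated by S1 (cost 125≤233, power draw 152≤156, sample rate 951≥200).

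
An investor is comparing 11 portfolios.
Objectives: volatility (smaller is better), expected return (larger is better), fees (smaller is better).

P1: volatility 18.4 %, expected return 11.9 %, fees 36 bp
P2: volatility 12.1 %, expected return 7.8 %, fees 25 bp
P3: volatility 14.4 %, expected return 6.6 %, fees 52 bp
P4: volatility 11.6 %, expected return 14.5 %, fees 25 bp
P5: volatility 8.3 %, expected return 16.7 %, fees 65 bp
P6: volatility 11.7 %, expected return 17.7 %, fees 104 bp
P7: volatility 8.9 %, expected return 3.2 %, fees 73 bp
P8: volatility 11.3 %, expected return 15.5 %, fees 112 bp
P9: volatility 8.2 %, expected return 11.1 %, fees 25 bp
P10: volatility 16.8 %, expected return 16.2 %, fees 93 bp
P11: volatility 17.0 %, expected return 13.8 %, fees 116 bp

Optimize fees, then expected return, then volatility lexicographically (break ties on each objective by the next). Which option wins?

First minimize fees: best is 25, kept {P2, P4, P9}.
Then maximize expected return: best is 14.5, kept {P4}.

P4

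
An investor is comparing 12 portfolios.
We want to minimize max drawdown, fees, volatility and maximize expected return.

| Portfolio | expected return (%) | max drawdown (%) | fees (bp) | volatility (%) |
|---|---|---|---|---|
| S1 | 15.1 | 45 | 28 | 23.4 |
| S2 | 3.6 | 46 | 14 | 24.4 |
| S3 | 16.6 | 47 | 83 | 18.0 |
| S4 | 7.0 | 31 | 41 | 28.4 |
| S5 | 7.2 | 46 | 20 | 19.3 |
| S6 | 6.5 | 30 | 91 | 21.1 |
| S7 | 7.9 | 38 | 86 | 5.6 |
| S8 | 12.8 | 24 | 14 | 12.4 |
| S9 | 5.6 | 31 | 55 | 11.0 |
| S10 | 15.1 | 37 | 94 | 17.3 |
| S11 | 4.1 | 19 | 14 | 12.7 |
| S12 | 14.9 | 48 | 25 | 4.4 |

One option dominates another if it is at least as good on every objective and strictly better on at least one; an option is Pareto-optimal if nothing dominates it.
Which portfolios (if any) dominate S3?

S1: worse on expected return (15.1 vs 16.6).
S2: worse on expected return (3.6 vs 16.6).
S4: worse on expected return (7.0 vs 16.6).
S5: worse on expected return (7.2 vs 16.6).
S6: worse on expected return (6.5 vs 16.6).
S7: worse on expected return (7.9 vs 16.6).
S8: worse on expected return (12.8 vs 16.6).
S9: worse on expected return (5.6 vs 16.6).
S10: worse on expected return (15.1 vs 16.6).
S11: worse on expected return (4.1 vs 16.6).
S12: worse on expected return (14.9 vs 16.6).
No option dominates S3.

none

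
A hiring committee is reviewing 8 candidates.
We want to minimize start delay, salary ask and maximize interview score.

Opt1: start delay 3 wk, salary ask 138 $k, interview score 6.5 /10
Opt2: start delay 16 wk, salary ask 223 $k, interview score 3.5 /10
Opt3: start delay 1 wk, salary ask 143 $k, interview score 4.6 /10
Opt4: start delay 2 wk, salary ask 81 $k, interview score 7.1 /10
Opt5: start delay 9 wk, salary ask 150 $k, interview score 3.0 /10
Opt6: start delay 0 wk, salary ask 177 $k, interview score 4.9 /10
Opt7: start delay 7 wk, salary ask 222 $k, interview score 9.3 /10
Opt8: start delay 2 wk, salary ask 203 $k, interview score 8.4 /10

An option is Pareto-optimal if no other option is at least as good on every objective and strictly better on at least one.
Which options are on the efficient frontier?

Opt3, Opt4, Opt6, Opt7, Opt8

Opt1: dominated by Opt4 (start delay 2≤3, salary ask 81≤138, interview score 7.1≥6.5).
Opt2: dominated by Opt1 (start delay 3≤16, salary ask 138≤223, interview score 6.5≥3.5).
Opt3: not dominated.
Opt4: not dominated (best salary ask).
Opt5: dominated by Opt1 (start delay 3≤9, salary ask 138≤150, interview score 6.5≥3.0).
Opt6: not dominated (best start delay).
Opt7: not dominated (best interview score).
Opt8: not dominated.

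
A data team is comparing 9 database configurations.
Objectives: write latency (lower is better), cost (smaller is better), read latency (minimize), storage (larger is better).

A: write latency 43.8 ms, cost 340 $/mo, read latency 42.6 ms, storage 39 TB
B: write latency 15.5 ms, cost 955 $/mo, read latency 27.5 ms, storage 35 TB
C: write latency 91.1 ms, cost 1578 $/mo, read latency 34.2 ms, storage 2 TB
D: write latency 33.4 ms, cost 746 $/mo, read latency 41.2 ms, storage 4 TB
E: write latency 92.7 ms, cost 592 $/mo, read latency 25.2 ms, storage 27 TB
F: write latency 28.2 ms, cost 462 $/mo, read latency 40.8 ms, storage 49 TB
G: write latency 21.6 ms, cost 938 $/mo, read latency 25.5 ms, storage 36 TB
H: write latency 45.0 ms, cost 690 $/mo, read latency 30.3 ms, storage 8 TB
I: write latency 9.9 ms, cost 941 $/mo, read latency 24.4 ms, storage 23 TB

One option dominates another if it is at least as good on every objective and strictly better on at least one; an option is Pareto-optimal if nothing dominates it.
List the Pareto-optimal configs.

A: not dominated (best cost).
B: not dominated.
C: dominated by B (write latency 15.5≤91.1, cost 955≤1578, read latency 27.5≤34.2, storage 35≥2).
D: dominated by F (write latency 28.2≤33.4, cost 462≤746, read latency 40.8≤41.2, storage 49≥4).
E: not dominated.
F: not dominated (best storage).
G: not dominated.
H: not dominated.
I: not dominated (best write latency).

A, B, E, F, G, H, I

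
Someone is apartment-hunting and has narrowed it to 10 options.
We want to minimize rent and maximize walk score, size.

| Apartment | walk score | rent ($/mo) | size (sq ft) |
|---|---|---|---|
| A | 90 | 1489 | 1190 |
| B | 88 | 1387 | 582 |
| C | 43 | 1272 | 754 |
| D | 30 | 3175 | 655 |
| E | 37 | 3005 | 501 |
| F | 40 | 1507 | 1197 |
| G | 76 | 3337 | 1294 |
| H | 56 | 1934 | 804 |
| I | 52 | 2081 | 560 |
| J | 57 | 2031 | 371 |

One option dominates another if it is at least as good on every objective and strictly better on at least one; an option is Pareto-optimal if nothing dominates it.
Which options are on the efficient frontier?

A: not dominated (best walk score).
B: not dominated.
C: not dominated (best rent).
D: dominated by A (walk score 90≥30, rent 1489≤3175, size 1190≥655).
E: dominated by A (walk score 90≥37, rent 1489≤3005, size 1190≥501).
F: not dominated.
G: not dominated (best size).
H: dominated by A (walk score 90≥56, rent 1489≤1934, size 1190≥804).
I: dominated by A (walk score 90≥52, rent 1489≤2081, size 1190≥560).
J: dominated by A (walk score 90≥57, rent 1489≤2031, size 1190≥371).

A, B, C, F, G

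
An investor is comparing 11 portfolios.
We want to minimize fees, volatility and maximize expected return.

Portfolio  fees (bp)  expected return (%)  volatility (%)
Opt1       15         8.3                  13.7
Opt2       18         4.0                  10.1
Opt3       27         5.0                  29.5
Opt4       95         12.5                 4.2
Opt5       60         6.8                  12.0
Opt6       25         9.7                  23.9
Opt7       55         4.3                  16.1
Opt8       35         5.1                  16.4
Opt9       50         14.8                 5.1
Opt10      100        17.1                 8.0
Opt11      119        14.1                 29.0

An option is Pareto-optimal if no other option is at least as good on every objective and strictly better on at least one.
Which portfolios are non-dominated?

Opt1: not dominated (best fees).
Opt2: not dominated.
Opt3: dominated by Opt1 (fees 15≤27, expected return 8.3≥5.0, volatility 13.7≤29.5).
Opt4: not dominated (best volatility).
Opt5: dominated by Opt9 (fees 50≤60, expected return 14.8≥6.8, volatility 5.1≤12.0).
Opt6: not dominated.
Opt7: dominated by Opt1 (fees 15≤55, expected return 8.3≥4.3, volatility 13.7≤16.1).
Opt8: dominated by Opt1 (fees 15≤35, expected return 8.3≥5.1, volatility 13.7≤16.4).
Opt9: not dominated.
Opt10: not dominated (best expected return).
Opt11: dominated by Opt9 (fees 50≤119, expected return 14.8≥14.1, volatility 5.1≤29.0).

Opt1, Opt2, Opt4, Opt6, Opt9, Opt10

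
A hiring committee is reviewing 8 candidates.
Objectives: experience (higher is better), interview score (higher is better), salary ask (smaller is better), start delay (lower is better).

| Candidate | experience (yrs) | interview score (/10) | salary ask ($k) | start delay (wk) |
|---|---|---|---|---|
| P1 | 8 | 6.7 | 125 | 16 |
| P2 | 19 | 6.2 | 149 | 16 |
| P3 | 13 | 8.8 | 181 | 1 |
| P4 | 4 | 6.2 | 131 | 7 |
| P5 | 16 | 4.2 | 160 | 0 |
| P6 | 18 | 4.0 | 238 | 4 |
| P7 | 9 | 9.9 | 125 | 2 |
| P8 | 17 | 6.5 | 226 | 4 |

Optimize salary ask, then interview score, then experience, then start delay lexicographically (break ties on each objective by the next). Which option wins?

First minimize salary ask: best is 125, kept {P1, P7}.
Then maximize interview score: best is 9.9, kept {P7}.

P7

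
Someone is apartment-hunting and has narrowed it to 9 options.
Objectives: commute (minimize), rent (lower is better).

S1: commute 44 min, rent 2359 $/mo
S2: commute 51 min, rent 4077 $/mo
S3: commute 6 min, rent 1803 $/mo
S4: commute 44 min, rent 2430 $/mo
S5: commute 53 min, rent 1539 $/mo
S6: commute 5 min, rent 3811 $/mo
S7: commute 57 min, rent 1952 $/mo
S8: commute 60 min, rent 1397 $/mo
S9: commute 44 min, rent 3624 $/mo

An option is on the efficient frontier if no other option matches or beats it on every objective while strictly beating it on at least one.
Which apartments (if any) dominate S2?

S1: commute 44≤51, rent 2359≤4077 — dominates S2.
S3: commute 6≤51, rent 1803≤4077 — dominates S2.
S4: commute 44≤51, rent 2430≤4077 — dominates S2.
S6: commute 5≤51, rent 3811≤4077 — dominates S2.
S9: commute 44≤51, rent 3624≤4077 — dominates S2.
Others (S5, S7, S8) are each worse than S2 on at least one objective.

S1, S3, S4, S6, S9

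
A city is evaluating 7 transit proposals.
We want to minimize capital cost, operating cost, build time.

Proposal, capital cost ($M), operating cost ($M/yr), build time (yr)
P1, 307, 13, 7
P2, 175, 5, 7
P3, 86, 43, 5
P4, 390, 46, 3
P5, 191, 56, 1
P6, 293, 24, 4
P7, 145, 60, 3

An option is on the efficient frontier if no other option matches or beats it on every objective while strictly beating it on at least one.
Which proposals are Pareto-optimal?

P1: dominated by P2 (capital cost 175≤307, operating cost 5≤13, build time 7≤7).
P2: not dominated (best operating cost).
P3: not dominated (best capital cost).
P4: not dominated.
P5: not dominated (best build time).
P6: not dominated.
P7: not dominated.

P2, P3, P4, P5, P6, P7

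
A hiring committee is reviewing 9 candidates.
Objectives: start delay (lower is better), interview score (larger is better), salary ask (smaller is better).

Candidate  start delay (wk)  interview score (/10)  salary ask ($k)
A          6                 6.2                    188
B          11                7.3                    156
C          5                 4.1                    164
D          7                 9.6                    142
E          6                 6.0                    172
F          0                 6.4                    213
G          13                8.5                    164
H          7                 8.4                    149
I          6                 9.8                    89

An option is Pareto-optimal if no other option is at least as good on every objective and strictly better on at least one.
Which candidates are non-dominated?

C, F, I

A: dominated by I (start delay 6≤6, interview score 9.8≥6.2, salary ask 89≤188).
B: dominated by D (start delay 7≤11, interview score 9.6≥7.3, salary ask 142≤156).
C: not dominated.
D: dominated by I (start delay 6≤7, interview score 9.8≥9.6, salary ask 89≤142).
E: dominated by I (start delay 6≤6, interview score 9.8≥6.0, salary ask 89≤172).
F: not dominated (best start delay).
G: dominated by D (start delay 7≤13, interview score 9.6≥8.5, salary ask 142≤164).
H: dominated by D (start delay 7≤7, interview score 9.6≥8.4, salary ask 142≤149).
I: not dominated (best interview score).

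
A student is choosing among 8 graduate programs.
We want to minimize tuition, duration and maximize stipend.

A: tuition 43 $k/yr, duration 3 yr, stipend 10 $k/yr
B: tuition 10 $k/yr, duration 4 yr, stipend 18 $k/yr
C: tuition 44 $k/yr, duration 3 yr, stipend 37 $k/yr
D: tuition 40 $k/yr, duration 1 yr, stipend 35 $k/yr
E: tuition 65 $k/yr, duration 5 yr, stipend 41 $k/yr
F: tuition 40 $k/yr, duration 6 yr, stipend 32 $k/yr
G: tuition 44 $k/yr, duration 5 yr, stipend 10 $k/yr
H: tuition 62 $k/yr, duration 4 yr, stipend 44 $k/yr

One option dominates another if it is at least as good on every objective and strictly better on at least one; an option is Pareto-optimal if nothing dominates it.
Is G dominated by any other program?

A vs G: tuition 43≤44, duration 3≤5, stipend 10≥10 — A is at least as good on every objective and strictly better on at least one, so A dominates G.

Yes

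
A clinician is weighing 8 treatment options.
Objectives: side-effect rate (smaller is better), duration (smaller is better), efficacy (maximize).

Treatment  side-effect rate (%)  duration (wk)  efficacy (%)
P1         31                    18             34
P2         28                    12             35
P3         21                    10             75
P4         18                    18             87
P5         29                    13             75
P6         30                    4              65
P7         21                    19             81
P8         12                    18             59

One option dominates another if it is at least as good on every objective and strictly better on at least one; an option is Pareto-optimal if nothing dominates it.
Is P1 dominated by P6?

Yes

P6 vs P1: side-effect rate 30≤31, duration 4≤18, efficacy 65≥34 — P6 is at least as good on every objective with at least one strict improvement.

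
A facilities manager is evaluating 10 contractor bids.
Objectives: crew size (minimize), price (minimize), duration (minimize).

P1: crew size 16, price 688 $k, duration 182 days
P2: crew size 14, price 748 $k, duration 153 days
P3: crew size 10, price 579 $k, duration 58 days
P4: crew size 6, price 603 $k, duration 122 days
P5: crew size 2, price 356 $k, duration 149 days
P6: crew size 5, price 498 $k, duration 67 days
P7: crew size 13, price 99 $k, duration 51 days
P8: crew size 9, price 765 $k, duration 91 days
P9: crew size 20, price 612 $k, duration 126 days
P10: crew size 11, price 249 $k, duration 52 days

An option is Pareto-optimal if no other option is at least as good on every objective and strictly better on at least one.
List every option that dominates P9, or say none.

P3: crew size 10≤20, price 579≤612, duration 58≤126 — dominates P9.
P4: crew size 6≤20, price 603≤612, duration 122≤126 — dominates P9.
P6: crew size 5≤20, price 498≤612, duration 67≤126 — dominates P9.
P7: crew size 13≤20, price 99≤612, duration 51≤126 — dominates P9.
P10: crew size 11≤20, price 249≤612, duration 52≤126 — dominates P9.
Others (P1, P2, P5, P8) are each worse than P9 on at least one objective.

P3, P4, P6, P7, P10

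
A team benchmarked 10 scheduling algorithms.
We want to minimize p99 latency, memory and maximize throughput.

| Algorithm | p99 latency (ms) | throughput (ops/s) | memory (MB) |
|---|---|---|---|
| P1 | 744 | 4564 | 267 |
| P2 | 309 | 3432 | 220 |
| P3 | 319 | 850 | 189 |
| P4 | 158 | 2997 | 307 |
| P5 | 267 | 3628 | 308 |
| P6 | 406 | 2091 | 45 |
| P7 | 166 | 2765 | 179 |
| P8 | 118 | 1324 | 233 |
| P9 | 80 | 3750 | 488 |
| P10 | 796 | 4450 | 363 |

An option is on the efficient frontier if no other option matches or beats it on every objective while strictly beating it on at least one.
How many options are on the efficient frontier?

8

P1: not dominated (best throughput).
P2: not dominated.
P3: dominated by P7 (p99 latency 166≤319, throughput 2765≥850, memory 179≤189).
P4: not dominated.
P5: not dominated.
P6: not dominated (best memory).
P7: not dominated.
P8: not dominated.
P9: not dominated (best p99 latency).
P10: dominated by P1 (p99 latency 744≤796, throughput 4564≥4450, memory 267≤363).
Pareto-optimal: P1, P2, P4, P5, P6, P7, P8, P9 → 8.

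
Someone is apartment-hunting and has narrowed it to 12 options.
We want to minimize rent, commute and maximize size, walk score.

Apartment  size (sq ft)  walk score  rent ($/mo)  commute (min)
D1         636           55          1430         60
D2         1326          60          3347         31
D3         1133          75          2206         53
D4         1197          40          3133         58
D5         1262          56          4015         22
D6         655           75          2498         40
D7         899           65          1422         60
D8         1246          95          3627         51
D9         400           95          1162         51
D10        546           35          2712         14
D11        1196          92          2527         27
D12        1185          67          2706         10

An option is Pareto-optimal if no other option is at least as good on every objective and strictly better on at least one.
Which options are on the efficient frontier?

D2, D3, D4, D5, D6, D7, D8, D9, D11, D12

D1: dominated by D7 (size 899≥636, walk score 65≥55, rent 1422≤1430, commute 60≤60).
D2: not dominated (best size).
D3: not dominated.
D4: not dominated.
D5: not dominated.
D6: not dominated.
D7: not dominated.
D8: not dominated.
D9: not dominated (best rent).
D10: dominated by D12 (size 1185≥546, walk score 67≥35, rent 2706≤2712, commute 10≤14).
D11: not dominated.
D12: not dominated (best commute).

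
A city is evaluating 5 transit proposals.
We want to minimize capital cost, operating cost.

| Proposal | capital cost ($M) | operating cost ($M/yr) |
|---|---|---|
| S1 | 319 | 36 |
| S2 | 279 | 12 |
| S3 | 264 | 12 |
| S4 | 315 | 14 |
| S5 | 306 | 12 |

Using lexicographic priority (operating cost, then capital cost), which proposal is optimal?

S3

First minimize operating cost: best is 12, kept {S2, S3, S5}.
Then minimize capital cost: best is 264, kept {S3}.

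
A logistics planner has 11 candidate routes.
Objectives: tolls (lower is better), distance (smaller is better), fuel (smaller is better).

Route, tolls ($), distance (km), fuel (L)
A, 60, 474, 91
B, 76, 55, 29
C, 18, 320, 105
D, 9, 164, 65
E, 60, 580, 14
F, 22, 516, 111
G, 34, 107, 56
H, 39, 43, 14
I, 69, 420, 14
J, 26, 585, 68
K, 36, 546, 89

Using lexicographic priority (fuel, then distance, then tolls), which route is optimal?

H

First minimize fuel: best is 14, kept {E, H, I}.
Then minimize distance: best is 43, kept {H}.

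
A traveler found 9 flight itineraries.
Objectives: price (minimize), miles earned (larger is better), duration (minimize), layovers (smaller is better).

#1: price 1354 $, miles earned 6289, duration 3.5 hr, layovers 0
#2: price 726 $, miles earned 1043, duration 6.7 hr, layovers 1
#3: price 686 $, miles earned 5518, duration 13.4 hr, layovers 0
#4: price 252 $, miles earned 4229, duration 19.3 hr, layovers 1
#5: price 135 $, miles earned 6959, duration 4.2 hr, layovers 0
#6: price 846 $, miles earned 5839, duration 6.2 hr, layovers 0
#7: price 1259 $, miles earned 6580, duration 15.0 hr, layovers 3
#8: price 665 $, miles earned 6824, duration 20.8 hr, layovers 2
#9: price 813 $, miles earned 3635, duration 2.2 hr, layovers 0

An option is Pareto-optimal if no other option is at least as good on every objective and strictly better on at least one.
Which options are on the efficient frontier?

#1, #5, #9

#1: not dominated.
#2: dominated by #5 (price 135≤726, miles earned 6959≥1043, duration 4.2≤6.7, layovers 0≤1).
#3: dominated by #5 (price 135≤686, miles earned 6959≥5518, duration 4.2≤13.4, layovers 0≤0).
#4: dominated by #5 (price 135≤252, miles earned 6959≥4229, duration 4.2≤19.3, layovers 0≤1).
#5: not dominated (best price).
#6: dominated by #5 (price 135≤846, miles earned 6959≥5839, duration 4.2≤6.2, layovers 0≤0).
#7: dominated by #5 (price 135≤1259, miles earned 6959≥6580, duration 4.2≤15.0, layovers 0≤3).
#8: dominated by #5 (price 135≤665, miles earned 6959≥6824, duration 4.2≤20.8, layovers 0≤2).
#9: not dominated (best duration).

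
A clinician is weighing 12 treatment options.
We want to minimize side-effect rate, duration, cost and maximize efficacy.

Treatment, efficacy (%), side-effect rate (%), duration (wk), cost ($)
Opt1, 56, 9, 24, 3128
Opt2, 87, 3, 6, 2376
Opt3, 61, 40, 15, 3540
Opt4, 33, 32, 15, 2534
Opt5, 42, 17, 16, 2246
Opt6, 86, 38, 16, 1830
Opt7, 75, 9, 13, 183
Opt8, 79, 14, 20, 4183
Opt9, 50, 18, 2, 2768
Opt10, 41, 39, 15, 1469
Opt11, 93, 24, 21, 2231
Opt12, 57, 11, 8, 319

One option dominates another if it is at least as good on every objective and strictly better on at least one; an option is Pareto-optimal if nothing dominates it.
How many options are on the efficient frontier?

6

Opt1: dominated by Opt2 (efficacy 87≥56, side-effect rate 3≤9, duration 6≤24, cost 2376≤3128).
Opt2: not dominated (best side-effect rate).
Opt3: dominated by Opt2 (efficacy 87≥61, side-effect rate 3≤40, duration 6≤15, cost 2376≤3540).
Opt4: dominated by Opt2 (efficacy 87≥33, side-effect rate 3≤32, duration 6≤15, cost 2376≤2534).
Opt5: dominated by Opt7 (efficacy 75≥42, side-effect rate 9≤17, duration 13≤16, cost 183≤2246).
Opt6: not dominated.
Opt7: not dominated (best cost).
Opt8: dominated by Opt2 (efficacy 87≥79, side-effect rate 3≤14, duration 6≤20, cost 2376≤4183).
Opt9: not dominated (best duration).
Opt10: dominated by Opt7 (efficacy 75≥41, side-effect rate 9≤39, duration 13≤15, cost 183≤1469).
Opt11: not dominated (best efficacy).
Opt12: not dominated.
Pareto-optimal: Opt2, Opt6, Opt7, Opt9, Opt11, Opt12 → 6.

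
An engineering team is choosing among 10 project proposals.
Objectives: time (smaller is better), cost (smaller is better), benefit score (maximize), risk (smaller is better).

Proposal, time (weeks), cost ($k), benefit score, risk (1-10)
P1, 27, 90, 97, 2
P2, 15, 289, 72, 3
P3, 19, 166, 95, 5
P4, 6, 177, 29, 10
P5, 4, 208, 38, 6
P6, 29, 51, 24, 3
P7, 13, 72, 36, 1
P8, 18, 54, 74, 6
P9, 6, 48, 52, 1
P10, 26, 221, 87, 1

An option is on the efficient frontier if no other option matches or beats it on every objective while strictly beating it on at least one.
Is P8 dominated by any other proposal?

No

P1: worse on time (27 vs 18).
P2: worse on cost (289 vs 54).
P3: worse on time (19 vs 18).
P4: worse on cost (177 vs 54).
P5: worse on cost (208 vs 54).
P6: worse on time (29 vs 18).
P7: worse on cost (72 vs 54).
P9: worse on benefit score (52 vs 74).
P10: worse on time (26 vs 18).
No option is at least as good as P8 on every objective and strictly better on one.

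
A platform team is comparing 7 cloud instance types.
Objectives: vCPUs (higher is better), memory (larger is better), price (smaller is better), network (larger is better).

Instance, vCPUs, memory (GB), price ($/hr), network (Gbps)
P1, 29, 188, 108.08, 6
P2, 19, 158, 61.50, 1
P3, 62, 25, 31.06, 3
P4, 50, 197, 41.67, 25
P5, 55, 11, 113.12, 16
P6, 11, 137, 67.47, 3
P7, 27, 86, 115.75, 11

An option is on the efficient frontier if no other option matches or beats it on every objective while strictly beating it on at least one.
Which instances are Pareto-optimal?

P1: dominated by P4 (vCPUs 50≥29, memory 197≥188, price 41.67≤108.08, network 25≥6).
P2: dominated by P4 (vCPUs 50≥19, memory 197≥158, price 41.67≤61.50, network 25≥1).
P3: not dominated (best vCPUs).
P4: not dominated (best memory).
P5: not dominated.
P6: dominated by P4 (vCPUs 50≥11, memory 197≥137, price 41.67≤67.47, network 25≥3).
P7: dominated by P4 (vCPUs 50≥27, memory 197≥86, price 41.67≤115.75, network 25≥11).

P3, P4, P5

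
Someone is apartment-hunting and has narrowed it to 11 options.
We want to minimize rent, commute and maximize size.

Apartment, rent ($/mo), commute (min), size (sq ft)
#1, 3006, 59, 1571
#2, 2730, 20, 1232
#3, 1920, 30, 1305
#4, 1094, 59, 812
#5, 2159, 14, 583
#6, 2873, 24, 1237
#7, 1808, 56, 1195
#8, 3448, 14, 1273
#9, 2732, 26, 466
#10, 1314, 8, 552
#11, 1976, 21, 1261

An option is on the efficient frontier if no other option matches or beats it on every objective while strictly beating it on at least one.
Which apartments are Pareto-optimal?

#1, #2, #3, #4, #5, #7, #8, #10, #11

#1: not dominated (best size).
#2: not dominated.
#3: not dominated.
#4: not dominated (best rent).
#5: not dominated.
#6: dominated by #11 (rent 1976≤2873, commute 21≤24, size 1261≥1237).
#7: not dominated.
#8: not dominated.
#9: dominated by #2 (rent 2730≤2732, commute 20≤26, size 1232≥466).
#10: not dominated (best commute).
#11: not dominated.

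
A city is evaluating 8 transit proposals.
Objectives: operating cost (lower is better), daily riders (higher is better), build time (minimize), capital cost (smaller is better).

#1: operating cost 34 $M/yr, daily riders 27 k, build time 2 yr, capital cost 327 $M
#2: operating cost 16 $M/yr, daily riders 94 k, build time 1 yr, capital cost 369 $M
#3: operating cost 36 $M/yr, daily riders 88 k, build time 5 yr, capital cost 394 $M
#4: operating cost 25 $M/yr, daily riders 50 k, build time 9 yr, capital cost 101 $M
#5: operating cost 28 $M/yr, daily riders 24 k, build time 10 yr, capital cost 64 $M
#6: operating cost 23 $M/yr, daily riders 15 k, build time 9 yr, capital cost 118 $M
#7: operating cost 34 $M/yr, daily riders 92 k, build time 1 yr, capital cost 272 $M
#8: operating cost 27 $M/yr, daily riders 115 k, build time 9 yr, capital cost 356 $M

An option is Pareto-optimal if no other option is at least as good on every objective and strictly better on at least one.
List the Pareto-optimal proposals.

#1: dominated by #7 (operating cost 34≤34, daily riders 92≥27, build time 1≤2, capital cost 272≤327).
#2: not dominated (best operating cost).
#3: dominated by #2 (operating cost 16≤36, daily riders 94≥88, build time 1≤5, capital cost 369≤394).
#4: not dominated.
#5: not dominated (best capital cost).
#6: not dominated.
#7: not dominated.
#8: not dominated (best daily riders).

#2, #4, #5, #6, #7, #8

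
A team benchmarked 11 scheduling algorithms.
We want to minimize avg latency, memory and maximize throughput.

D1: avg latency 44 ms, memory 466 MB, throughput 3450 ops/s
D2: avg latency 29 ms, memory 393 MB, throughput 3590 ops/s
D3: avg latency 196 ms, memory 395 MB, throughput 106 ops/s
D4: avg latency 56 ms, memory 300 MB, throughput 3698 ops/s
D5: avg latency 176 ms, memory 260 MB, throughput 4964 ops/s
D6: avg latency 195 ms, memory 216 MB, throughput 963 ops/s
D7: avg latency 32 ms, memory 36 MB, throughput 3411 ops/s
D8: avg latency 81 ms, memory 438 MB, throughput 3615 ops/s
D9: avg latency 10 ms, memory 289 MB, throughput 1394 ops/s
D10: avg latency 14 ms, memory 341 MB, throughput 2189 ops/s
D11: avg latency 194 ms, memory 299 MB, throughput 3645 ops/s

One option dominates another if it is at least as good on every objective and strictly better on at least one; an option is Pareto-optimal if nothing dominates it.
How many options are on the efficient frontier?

6

D1: dominated by D2 (avg latency 29≤44, memory 393≤466, throughput 3590≥3450).
D2: not dominated.
D3: dominated by D2 (avg latency 29≤196, memory 393≤395, throughput 3590≥106).
D4: not dominated.
D5: not dominated (best throughput).
D6: dominated by D7 (avg latency 32≤195, memory 36≤216, throughput 3411≥963).
D7: not dominated (best memory).
D8: dominated by D4 (avg latency 56≤81, memory 300≤438, throughput 3698≥3615).
D9: not dominated (best avg latency).
D10: not dominated.
D11: dominated by D5 (avg latency 176≤194, memory 260≤299, throughput 4964≥3645).
Pareto-optimal: D2, D4, D5, D7, D9, D10 → 6.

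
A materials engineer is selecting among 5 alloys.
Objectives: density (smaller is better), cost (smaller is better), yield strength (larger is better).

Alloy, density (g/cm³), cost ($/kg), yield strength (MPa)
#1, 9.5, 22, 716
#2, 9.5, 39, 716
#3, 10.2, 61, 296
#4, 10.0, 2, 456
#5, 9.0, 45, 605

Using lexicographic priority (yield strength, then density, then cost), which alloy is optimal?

First maximize yield strength: best is 716, kept {#1, #2}.
Then minimize density: best is 9.5, kept {#1, #2}.
Then minimize cost: best is 22, kept {#1}.

#1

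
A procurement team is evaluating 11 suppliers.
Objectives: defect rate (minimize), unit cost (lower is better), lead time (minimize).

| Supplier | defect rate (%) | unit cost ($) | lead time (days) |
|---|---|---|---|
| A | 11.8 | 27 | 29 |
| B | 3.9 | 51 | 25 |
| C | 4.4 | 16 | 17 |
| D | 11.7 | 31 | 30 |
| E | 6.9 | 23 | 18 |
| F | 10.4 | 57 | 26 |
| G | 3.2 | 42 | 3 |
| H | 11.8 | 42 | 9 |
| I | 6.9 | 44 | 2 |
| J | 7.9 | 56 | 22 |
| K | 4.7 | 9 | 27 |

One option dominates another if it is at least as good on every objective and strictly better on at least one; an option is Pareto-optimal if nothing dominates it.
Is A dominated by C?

C vs A: defect rate 4.4≤11.8, unit cost 16≤27, lead time 17≤29 — C is at least as good on every objective with at least one strict improvement.

Yes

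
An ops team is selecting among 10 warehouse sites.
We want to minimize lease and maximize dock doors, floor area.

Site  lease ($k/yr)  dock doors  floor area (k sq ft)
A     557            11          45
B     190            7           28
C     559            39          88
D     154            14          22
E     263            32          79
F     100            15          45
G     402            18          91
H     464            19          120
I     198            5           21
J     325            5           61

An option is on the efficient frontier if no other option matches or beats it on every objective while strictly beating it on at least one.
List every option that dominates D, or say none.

F

F: lease 100≤154, dock doors 15≥14, floor area 45≥22 — dominates D.
Others (A, B, C, E, G, H, I, J) are each worse than D on at least one objective.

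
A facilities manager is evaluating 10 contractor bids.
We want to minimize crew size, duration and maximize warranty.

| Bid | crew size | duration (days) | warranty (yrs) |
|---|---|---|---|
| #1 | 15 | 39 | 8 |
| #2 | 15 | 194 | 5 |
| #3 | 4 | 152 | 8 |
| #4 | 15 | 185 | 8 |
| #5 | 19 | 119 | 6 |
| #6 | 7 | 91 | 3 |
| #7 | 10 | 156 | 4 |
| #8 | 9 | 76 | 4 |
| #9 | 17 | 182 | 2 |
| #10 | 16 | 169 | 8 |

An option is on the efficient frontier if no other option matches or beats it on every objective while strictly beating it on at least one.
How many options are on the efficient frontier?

4

#1: not dominated (best duration).
#2: dominated by #1 (crew size 15≤15, duration 39≤194, warranty 8≥5).
#3: not dominated (best crew size).
#4: dominated by #1 (crew size 15≤15, duration 39≤185, warranty 8≥8).
#5: dominated by #1 (crew size 15≤19, duration 39≤119, warranty 8≥6).
#6: not dominated.
#7: dominated by #3 (crew size 4≤10, duration 152≤156, warranty 8≥4).
#8: not dominated.
#9: dominated by #1 (crew size 15≤17, duration 39≤182, warranty 8≥2).
#10: dominated by #1 (crew size 15≤16, duration 39≤169, warranty 8≥8).
Pareto-optimal: #1, #3, #6, #8 → 4.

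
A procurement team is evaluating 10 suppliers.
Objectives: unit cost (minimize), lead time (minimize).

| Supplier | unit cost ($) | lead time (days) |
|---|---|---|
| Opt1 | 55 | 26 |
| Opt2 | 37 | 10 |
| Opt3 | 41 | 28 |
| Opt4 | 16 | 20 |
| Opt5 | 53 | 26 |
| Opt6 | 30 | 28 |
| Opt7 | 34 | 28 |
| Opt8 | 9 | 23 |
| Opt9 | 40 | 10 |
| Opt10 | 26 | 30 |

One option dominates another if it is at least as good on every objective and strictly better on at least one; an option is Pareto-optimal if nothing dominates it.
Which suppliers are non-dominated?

Opt1: dominated by Opt2 (unit cost 37≤55, lead time 10≤26).
Opt2: not dominated.
Opt3: dominated by Opt2 (unit cost 37≤41, lead time 10≤28).
Opt4: not dominated.
Opt5: dominated by Opt2 (unit cost 37≤53, lead time 10≤26).
Opt6: dominated by Opt4 (unit cost 16≤30, lead time 20≤28).
Opt7: dominated by Opt4 (unit cost 16≤34, lead time 20≤28).
Opt8: not dominated (best unit cost).
Opt9: dominated by Opt2 (unit cost 37≤40, lead time 10≤10).
Opt10: dominated by Opt4 (unit cost 16≤26, lead time 20≤30).

Opt2, Opt4, Opt8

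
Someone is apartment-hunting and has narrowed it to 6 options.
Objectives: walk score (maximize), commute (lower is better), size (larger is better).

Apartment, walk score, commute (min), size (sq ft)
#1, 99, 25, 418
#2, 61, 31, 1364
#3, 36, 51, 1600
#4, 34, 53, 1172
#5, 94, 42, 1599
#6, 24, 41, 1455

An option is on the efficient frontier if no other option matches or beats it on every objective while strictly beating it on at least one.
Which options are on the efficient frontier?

#1: not dominated (best walk score).
#2: not dominated.
#3: not dominated (best size).
#4: dominated by #2 (walk score 61≥34, commute 31≤53, size 1364≥1172).
#5: not dominated.
#6: not dominated.

#1, #2, #3, #5, #6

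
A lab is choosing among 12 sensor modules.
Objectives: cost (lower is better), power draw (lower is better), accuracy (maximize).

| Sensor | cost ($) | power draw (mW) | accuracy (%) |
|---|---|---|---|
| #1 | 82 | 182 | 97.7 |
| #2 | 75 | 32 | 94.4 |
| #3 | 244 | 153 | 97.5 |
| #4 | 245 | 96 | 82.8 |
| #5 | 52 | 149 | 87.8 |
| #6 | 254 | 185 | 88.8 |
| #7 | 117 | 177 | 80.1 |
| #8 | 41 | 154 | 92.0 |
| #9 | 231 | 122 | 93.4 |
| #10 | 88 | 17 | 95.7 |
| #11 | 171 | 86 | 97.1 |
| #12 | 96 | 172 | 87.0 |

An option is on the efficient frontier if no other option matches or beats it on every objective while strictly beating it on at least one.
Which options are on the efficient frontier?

#1, #2, #3, #5, #8, #10, #11

#1: not dominated (best accuracy).
#2: not dominated.
#3: not dominated.
#4: dominated by #2 (cost 75≤245, power draw 32≤96, accuracy 94.4≥82.8).
#5: not dominated.
#6: dominated by #1 (cost 82≤254, power draw 182≤185, accuracy 97.7≥88.8).
#7: dominated by #2 (cost 75≤117, power draw 32≤177, accuracy 94.4≥80.1).
#8: not dominated (best cost).
#9: dominated by #2 (cost 75≤231, power draw 32≤122, accuracy 94.4≥93.4).
#10: not dominated (best power draw).
#11: not dominated.
#12: dominated by #2 (cost 75≤96, power draw 32≤172, accuracy 94.4≥87.0).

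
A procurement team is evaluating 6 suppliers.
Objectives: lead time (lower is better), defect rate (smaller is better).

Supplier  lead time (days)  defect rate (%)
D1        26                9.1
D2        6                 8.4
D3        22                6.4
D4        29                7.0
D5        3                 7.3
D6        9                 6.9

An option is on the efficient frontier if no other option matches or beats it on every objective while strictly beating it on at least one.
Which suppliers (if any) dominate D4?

D3, D6

D3: lead time 22≤29, defect rate 6.4≤7.0 — dominates D4.
D6: lead time 9≤29, defect rate 6.9≤7.0 — dominates D4.
Others (D1, D2, D5) are each worse than D4 on at least one objective.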